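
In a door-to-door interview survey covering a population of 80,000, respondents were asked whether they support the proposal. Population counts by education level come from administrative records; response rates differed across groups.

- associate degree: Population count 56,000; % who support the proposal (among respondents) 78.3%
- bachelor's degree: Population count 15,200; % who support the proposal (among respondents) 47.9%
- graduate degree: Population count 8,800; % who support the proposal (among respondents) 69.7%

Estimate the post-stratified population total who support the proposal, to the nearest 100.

57,300

Each cell contributes its population count × the respondent rate:
  associate degree: 56,000 × 78.3% = 43,848
  bachelor's degree: 15,200 × 47.9% = 7280.8
  graduate degree: 8,800 × 69.7% = 6133.6
Estimated total = 57262.4 → 57,300.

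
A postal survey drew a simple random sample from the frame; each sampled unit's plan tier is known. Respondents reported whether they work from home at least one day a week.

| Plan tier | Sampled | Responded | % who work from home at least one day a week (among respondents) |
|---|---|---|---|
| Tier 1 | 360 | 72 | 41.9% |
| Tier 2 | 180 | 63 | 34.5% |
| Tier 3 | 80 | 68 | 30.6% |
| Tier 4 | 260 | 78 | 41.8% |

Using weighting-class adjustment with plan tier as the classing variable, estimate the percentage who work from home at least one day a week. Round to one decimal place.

39.3%

Class response rates: Tier 1 72/360 = 20%, Tier 2 63/180 = 35%, Tier 3 68/80 = 85%, Tier 4 78/260 = 30%.
Each respondent's weight = sampled/responded in their class; summing within a class gives n_sampled, so:
  Tier 1: 360 × 41.9 = 15,084
  Tier 2: 180 × 34.5 = 6210
  Tier 3: 80 × 30.6 = 2448
  Tier 4: 260 × 41.8 = 10,868
Adjusted estimate = 34,610 / 880 = 39.3295 → 39.3%.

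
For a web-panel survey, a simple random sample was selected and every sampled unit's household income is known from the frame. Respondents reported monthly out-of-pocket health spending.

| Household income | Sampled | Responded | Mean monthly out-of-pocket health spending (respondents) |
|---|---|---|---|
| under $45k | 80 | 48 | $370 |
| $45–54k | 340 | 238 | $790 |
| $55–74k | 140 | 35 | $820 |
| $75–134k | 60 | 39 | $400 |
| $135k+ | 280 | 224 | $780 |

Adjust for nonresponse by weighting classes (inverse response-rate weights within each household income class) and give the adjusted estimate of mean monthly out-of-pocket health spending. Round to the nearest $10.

$730

Class response rates: under $45k 48/80 = 60%, $45–54k 238/340 = 70%, $55–74k 35/140 = 25%, $75–134k 39/60 = 65%, $135k+ 224/280 = 80%.
Inverse-response-rate weighting restores each class to its sampled count, so class totals weight by n_sampled:
  under $45k: 80 × 370 = 29,600
  $45–54k: 340 × 790 = 268,600
  $55–74k: 140 × 820 = 114,800
  $75–134k: 60 × 400 = 24,000
  $135k+: 280 × 780 = 218,400
Adjusted estimate = 655,400 / 900 = 728.222 → $730.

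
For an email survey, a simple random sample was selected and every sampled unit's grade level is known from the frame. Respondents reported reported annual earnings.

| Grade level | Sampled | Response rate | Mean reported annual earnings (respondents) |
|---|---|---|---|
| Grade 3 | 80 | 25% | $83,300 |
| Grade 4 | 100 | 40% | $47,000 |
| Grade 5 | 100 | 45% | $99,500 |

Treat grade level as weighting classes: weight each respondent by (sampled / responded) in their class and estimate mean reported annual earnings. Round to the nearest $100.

$76,100

Weighting each respondent by the inverse class response rate inflates each class back to its sampled size, so the class weight is n_sampled:
  Grade 3: 80 × 83,300 = 6,664,000
  Grade 4: 100 × 47,000 = 4,700,000
  Grade 5: 100 × 99,500 = 9,950,000
Adjusted estimate = 21,314,000 / 280 = 76121.4 → $76,100.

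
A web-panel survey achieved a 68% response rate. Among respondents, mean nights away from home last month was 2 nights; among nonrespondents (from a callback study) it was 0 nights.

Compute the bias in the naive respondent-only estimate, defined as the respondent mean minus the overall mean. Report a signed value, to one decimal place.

+0.6

Nonresponse fraction = 1 − 0.68 = 0.32.
Bias = (nonresponse fraction) × (respondent mean − nonrespondent mean)
     = 0.32 × (2 − 0) = 0.32 × 2 = 0.64.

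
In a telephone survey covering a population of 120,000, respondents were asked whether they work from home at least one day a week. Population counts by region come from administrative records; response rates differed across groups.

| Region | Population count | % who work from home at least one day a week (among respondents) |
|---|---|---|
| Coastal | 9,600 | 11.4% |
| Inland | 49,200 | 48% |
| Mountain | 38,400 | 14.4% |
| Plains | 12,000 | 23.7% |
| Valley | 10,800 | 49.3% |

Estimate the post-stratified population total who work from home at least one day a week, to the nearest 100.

38,400

Apply each group's respondent rate to its population count:
  Coastal: 9,600 × 11.4% = 1094.4
  Inland: 49,200 × 48% = 23,616
  Mountain: 38,400 × 14.4% = 5529.6
  Plains: 12,000 × 23.7% = 2844
  Valley: 10,800 × 49.3% = 5324.4
Estimated total = 38408.4 → 38,400.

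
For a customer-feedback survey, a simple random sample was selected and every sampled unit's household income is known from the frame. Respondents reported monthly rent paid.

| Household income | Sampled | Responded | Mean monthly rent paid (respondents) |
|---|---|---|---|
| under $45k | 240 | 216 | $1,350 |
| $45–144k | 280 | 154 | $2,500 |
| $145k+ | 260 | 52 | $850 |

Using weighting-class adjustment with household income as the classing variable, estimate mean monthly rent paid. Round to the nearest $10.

Class response rates: under $45k 216/240 = 90%, $45–144k 154/280 = 55%, $145k+ 52/260 = 20%.
Inverse-response-rate weighting restores each class to its sampled count, so class totals weight by n_sampled:
  under $45k: 240 × 1350 = 324,000
  $45–144k: 280 × 2500 = 700,000
  $145k+: 260 × 850 = 221,000
Adjusted estimate = 1,245,000 / 780 = 1596.15 → $1,600.

$1,600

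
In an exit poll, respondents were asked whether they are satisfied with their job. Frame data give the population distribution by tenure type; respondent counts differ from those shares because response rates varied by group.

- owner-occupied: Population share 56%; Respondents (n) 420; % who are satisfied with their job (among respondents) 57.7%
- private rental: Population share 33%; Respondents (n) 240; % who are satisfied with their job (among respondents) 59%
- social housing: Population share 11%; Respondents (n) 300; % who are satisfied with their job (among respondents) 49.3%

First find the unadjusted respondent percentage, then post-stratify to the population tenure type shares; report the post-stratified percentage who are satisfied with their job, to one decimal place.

57.2%

Unadjusted (pooled respondent) estimate weights by respondent counts:
  (420/960)×57.7 + (240/960)×59 + (300/960)×49.3 = 55.4%
Reweighting by population tenure type shares:
  0.56×57.7 + 0.33×59 + 0.11×49.3 = 57.205%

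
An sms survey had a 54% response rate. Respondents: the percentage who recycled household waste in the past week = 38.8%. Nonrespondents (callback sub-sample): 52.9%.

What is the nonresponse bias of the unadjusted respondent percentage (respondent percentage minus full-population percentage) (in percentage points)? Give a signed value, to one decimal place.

-6.5 percentage points

Nonresponse fraction = 1 − 0.54 = 0.46.
Bias = (nonresponse fraction) × (respondent percentage − nonrespondent percentage)
     = 0.46 × (38.8 − 52.9) = 0.46 × -14.1 = -6.486.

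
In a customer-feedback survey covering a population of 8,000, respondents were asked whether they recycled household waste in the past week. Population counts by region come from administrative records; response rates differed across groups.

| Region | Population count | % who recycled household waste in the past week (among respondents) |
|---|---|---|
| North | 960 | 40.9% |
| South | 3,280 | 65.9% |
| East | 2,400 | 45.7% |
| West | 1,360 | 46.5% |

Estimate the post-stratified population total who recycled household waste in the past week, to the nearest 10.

4,280

Estimated count per cell = population count × respondent percentage:
  North: 960 × 40.9% = 392.64
  South: 3,280 × 65.9% = 2161.52
  East: 2,400 × 45.7% = 1096.8
  West: 1,360 × 46.5% = 632.4
Estimated total = 4283.36 → 4,280.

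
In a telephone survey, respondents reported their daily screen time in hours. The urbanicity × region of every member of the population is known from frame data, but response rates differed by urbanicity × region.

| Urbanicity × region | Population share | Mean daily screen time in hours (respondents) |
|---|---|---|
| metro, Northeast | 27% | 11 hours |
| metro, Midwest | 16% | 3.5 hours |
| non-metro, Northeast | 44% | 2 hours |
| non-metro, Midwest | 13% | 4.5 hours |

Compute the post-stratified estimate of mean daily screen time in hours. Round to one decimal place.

5.0

Post-stratification weights by population share, not respondent share:
  metro, Northeast: 0.27 × 11 = 2.97
  metro, Midwest: 0.16 × 3.5 = 0.56
  non-metro, Northeast: 0.44 × 2 = 0.88
  non-metro, Midwest: 0.13 × 4.5 = 0.585
Post-stratified estimate = 4.995 → 5.0.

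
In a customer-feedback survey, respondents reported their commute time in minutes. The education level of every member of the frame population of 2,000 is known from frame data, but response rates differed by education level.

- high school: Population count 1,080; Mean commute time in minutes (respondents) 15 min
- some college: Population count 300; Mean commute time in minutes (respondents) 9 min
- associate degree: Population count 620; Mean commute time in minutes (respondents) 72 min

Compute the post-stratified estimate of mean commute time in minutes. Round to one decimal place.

Post-stratification weights by population share, not respondent share:
  high school: (1,080/2,000) × 15 = 8.1
  some college: (300/2,000) × 9 = 1.35
  associate degree: (620/2,000) × 72 = 22.32
Post-stratified estimate = 31.77 → 31.8.

31.8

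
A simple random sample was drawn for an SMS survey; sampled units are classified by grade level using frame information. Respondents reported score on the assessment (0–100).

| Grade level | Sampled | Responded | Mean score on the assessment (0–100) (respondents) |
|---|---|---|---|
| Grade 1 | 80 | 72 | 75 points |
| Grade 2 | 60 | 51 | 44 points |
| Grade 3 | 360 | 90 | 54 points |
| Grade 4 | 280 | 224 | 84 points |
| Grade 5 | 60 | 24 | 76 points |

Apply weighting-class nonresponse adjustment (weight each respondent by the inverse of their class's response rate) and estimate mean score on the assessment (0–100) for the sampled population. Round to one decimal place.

66.9

Class response rates: Grade 1 72/80 = 90%, Grade 2 51/60 = 85%, Grade 3 90/360 = 25%, Grade 4 224/280 = 80%, Grade 5 24/60 = 40%.
Inverse-response-rate weighting restores each class to its sampled count, so class totals weight by n_sampled:
  Grade 1: 80 × 75 = 6000
  Grade 2: 60 × 44 = 2640
  Grade 3: 360 × 54 = 19,440
  Grade 4: 280 × 84 = 23,520
  Grade 5: 60 × 76 = 4560
Adjusted estimate = 56,160 / 840 = 66.8571 → 66.9.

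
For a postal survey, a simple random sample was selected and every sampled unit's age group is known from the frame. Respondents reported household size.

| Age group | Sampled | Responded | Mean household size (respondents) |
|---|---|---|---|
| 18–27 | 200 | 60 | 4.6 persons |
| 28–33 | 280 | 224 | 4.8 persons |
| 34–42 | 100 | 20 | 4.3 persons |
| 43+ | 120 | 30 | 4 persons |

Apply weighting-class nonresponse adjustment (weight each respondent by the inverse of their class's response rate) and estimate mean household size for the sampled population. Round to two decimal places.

Response rates by class: 18–27 60/200 = 30%, 28–33 224/280 = 80%, 34–42 20/100 = 20%, 43+ 30/120 = 25%.
Weighting each respondent by the inverse class response rate inflates each class back to its sampled size, so the class weight is n_sampled:
  18–27: 200 × 4.6 = 920
  28–33: 280 × 4.8 = 1344
  34–42: 100 × 4.3 = 430
  43+: 120 × 4 = 480
Adjusted estimate = 3174 / 700 = 4.53429 → 4.53.

4.53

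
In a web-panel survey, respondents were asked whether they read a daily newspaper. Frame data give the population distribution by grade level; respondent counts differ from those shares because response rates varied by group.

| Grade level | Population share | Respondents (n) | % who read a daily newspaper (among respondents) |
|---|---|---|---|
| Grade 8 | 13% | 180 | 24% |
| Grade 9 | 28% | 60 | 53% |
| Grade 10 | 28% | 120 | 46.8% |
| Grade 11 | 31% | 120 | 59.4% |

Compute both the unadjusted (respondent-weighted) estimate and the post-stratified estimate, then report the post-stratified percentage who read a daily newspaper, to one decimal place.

49.5%

Without adjustment, the pooled respondent share is:
  (180/480)×24 + (60/480)×53 + (120/480)×46.8 + (120/480)×59.4 = 42.175%
Post-stratifying to population shares instead:
  0.13×24 + 0.28×53 + 0.28×46.8 + 0.31×59.4 = 49.478%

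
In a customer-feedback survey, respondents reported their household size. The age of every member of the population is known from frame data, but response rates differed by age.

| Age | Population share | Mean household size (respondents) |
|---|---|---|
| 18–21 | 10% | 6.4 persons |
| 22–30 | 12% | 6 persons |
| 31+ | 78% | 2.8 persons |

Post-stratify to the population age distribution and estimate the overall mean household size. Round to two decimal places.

3.54

Weight each group's respondent value by its population share:
  18–21: 0.1 × 6.4 = 0.64
  22–30: 0.12 × 6 = 0.72
  31+: 0.78 × 2.8 = 2.184
Post-stratified estimate = 3.544 → 3.54.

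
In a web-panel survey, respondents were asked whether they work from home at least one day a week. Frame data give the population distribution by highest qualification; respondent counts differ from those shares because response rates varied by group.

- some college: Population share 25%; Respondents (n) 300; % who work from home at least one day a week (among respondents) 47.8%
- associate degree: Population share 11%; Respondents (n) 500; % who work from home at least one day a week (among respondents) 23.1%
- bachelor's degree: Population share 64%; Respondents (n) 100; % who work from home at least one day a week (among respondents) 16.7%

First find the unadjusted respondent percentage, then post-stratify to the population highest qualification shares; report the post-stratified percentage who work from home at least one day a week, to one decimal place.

25.2%

Unadjusted (pooled respondent) estimate weights by respondent counts:
  (300/900)×47.8 + (500/900)×23.1 + (100/900)×16.7 = 30.6222%
Post-stratifying to population shares instead:
  0.25×47.8 + 0.11×23.1 + 0.64×16.7 = 25.179%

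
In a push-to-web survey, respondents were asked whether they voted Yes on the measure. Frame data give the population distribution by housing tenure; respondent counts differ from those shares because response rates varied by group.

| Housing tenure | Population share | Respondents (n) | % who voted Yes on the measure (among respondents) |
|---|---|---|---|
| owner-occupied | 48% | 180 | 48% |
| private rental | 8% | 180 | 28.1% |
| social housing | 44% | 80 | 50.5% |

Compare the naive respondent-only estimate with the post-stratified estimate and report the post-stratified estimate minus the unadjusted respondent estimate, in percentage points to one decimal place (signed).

Unadjusted (pooled respondent) estimate weights by respondent counts:
  (180/440)×48 + (180/440)×28.1 + (80/440)×50.5 = 40.3136%
Reweighting by population housing tenure shares:
  0.48×48 + 0.08×28.1 + 0.44×50.5 = 47.508%
Difference = 47.508 − 40.3136 = 7.1944 pp.

+7.2 percentage points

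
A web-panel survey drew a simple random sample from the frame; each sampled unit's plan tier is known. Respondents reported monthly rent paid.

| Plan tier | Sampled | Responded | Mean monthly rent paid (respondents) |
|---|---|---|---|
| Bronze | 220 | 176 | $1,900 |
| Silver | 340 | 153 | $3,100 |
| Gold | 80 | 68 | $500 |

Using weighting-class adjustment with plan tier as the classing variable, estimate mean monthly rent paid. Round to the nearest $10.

$2,360

Response rates by class: Bronze 176/220 = 80%, Silver 153/340 = 45%, Gold 68/80 = 85%.
Weighting each respondent by the inverse class response rate inflates each class back to its sampled size, so the class weight is n_sampled:
  Bronze: 220 × 1900 = 418,000
  Silver: 340 × 3100 = 1,054,000
  Gold: 80 × 500 = 40,000
Adjusted estimate = 1,512,000 / 640 = 2362.5 → $2,360.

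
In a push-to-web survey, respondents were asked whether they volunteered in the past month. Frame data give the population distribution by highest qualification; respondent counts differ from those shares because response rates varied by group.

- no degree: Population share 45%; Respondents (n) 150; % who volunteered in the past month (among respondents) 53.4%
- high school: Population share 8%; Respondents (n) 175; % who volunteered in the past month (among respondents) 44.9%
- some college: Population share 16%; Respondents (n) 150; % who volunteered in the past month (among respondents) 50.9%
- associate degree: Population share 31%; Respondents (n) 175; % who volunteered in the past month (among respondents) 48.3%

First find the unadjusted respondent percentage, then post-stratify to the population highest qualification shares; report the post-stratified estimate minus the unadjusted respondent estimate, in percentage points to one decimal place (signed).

Unadjusted (pooled respondent) estimate weights by respondent counts:
  (150/650)×53.4 + (175/650)×44.9 + (150/650)×50.9 + (175/650)×48.3 = 49.1615%
Reweighting by population highest qualification shares:
  0.45×53.4 + 0.08×44.9 + 0.16×50.9 + 0.31×48.3 = 50.739%
Difference = 50.739 − 49.1615 = 1.5775 pp.

+1.6 percentage points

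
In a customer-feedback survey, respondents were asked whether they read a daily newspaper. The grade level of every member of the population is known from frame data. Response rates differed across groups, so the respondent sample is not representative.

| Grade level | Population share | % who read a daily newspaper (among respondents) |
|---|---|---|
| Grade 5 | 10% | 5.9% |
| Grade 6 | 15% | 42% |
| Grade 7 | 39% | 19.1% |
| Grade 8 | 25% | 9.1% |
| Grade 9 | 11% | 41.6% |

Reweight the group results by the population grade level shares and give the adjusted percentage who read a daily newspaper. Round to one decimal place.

Each cell contributes population-share × respondent value:
  Grade 5: 0.1 × 5.9 = 0.59
  Grade 6: 0.15 × 42 = 6.3
  Grade 7: 0.39 × 19.1 = 7.449
  Grade 8: 0.25 × 9.1 = 2.275
  Grade 9: 0.11 × 41.6 = 4.576
Post-stratified estimate = 21.19 → 21.2%.

21.2%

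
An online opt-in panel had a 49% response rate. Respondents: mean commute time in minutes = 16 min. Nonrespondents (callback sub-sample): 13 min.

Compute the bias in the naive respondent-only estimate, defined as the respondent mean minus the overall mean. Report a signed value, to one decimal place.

+1.5

Nonresponse fraction = 1 − 0.49 = 0.51.
Bias = (nonresponse fraction) × (respondent mean − nonrespondent mean)
     = 0.51 × (16 − 13) = 0.51 × 3 = 1.53.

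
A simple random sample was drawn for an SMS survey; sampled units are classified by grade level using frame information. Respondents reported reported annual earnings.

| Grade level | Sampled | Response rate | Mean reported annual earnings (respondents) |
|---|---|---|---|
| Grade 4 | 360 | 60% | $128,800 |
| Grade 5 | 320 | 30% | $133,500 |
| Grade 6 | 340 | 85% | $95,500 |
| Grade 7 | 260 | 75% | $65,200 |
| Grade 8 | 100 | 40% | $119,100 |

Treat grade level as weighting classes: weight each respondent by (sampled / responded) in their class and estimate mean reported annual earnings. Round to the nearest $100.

Weighting each respondent by the inverse class response rate inflates each class back to its sampled size, so the class weight is n_sampled:
  Grade 4: 360 × 128,800 = 46,368,000
  Grade 5: 320 × 133,500 = 42,720,000
  Grade 6: 340 × 95,500 = 32,470,000
  Grade 7: 260 × 65,200 = 16,952,000
  Grade 8: 100 × 119,100 = 11,910,000
Adjusted estimate = 150,420,000 / 1,380 = 109,000 → $109,000.

$109,000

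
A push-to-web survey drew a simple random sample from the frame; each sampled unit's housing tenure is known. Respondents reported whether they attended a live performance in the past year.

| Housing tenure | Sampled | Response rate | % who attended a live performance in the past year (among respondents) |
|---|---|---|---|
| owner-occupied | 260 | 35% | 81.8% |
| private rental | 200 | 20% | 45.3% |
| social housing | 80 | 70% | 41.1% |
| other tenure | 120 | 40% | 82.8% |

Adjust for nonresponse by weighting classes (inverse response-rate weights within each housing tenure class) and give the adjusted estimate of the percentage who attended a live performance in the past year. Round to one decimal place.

66.0%

Each respondent's weight = sampled/responded in their class; summing within a class gives n_sampled, so:
  owner-occupied: 260 × 81.8 = 21,268
  private rental: 200 × 45.3 = 9060
  social housing: 80 × 41.1 = 3288
  other tenure: 120 × 82.8 = 9936
Adjusted estimate = 43,552 / 660 = 65.9879 → 66.0%.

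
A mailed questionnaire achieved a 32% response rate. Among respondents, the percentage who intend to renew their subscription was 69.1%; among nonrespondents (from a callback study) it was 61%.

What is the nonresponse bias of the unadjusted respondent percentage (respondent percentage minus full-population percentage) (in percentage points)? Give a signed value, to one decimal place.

Nonresponse fraction = 1 − 0.32 = 0.68.
Bias = (nonresponse fraction) × (respondent percentage − nonrespondent percentage)
     = 0.68 × (69.1 − 61) = 0.68 × 8.1 = 5.508.

+5.5 percentage points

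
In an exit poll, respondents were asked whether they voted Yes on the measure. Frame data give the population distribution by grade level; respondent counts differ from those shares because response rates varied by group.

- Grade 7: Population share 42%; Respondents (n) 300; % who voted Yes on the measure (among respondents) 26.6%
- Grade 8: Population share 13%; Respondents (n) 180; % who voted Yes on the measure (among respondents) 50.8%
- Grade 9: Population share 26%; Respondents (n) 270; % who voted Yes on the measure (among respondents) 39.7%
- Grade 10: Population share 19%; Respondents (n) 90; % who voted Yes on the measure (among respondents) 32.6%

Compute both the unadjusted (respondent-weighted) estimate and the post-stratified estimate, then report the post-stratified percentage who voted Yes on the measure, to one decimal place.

Unadjusted (pooled respondent) estimate weights by respondent counts:
  (300/840)×26.6 + (180/840)×50.8 + (270/840)×39.7 + (90/840)×32.6 = 36.6393%
Post-stratifying to population shares instead:
  0.42×26.6 + 0.13×50.8 + 0.26×39.7 + 0.19×32.6 = 34.292%

34.3%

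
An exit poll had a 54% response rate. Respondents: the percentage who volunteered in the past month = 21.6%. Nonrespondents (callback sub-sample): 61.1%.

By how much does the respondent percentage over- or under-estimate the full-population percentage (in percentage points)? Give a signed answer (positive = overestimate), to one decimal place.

-18.2 percentage points

Nonresponse fraction = 1 − 0.54 = 0.46.
Bias = (nonresponse fraction) × (respondent percentage − nonrespondent percentage)
     = 0.46 × (21.6 − 61.1) = 0.46 × -39.5 = -18.17.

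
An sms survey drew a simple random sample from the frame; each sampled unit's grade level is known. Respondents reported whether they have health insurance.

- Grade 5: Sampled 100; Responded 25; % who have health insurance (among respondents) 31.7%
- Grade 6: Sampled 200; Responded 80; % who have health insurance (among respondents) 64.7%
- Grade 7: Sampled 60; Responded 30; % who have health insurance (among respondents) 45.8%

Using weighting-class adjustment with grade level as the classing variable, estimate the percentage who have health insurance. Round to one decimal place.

Class response rates: Grade 5 25/100 = 25%, Grade 6 80/200 = 40%, Grade 7 30/60 = 50%.
With weight = n_sampled/n_responded per class, the weighted class total is n_sampled:
  Grade 5: 100 × 31.7 = 3170
  Grade 6: 200 × 64.7 = 12,940
  Grade 7: 60 × 45.8 = 2748
Adjusted estimate = 18,858 / 360 = 52.3833 → 52.4%.

52.4%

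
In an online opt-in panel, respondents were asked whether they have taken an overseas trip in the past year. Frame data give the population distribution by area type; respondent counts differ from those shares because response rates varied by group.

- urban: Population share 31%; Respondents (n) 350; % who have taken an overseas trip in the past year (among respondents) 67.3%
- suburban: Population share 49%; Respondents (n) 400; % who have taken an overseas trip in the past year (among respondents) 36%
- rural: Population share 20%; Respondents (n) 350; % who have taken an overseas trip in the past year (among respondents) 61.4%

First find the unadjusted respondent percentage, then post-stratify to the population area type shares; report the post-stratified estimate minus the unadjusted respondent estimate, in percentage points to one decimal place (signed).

-3.3 percentage points

Without adjustment, the pooled respondent share is:
  (350/1100)×67.3 + (400/1100)×36 + (350/1100)×61.4 = 54.0409%
Post-stratified estimate weights by population shares:
  0.31×67.3 + 0.49×36 + 0.2×61.4 = 50.783%
Difference = 50.783 − 54.0409 = -3.2579 pp.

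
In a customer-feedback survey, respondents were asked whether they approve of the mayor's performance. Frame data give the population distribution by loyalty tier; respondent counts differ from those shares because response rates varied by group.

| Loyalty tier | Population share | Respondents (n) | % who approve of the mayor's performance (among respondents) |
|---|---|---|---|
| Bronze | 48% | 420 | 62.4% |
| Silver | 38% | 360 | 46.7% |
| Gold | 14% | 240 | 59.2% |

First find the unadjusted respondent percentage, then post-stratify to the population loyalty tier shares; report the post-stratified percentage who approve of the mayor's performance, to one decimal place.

56.0%

Without adjustment, the pooled respondent share is:
  (420/1020)×62.4 + (360/1020)×46.7 + (240/1020)×59.2 = 56.1059%
Post-stratified estimate weights by population shares:
  0.48×62.4 + 0.38×46.7 + 0.14×59.2 = 55.986%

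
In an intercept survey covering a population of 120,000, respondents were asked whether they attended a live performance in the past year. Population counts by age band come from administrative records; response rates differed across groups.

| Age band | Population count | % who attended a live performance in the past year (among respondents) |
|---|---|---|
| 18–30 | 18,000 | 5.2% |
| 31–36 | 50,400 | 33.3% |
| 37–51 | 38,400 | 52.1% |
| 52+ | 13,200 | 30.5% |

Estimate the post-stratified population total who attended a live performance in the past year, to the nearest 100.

Apply each group's respondent rate to its population count:
  18–30: 18,000 × 5.2% = 936
  31–36: 50,400 × 33.3% = 16783.2
  37–51: 38,400 × 52.1% = 20006.4
  52+: 13,200 × 30.5% = 4026
Estimated total = 41751.6 → 41,800.

41,800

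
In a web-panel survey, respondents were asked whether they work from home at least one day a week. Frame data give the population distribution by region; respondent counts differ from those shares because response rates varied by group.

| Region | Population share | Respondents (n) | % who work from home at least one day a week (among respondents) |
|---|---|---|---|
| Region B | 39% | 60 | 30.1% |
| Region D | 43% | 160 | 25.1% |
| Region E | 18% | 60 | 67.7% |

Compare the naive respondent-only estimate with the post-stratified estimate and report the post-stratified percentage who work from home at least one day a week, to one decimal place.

Naive respondent-only estimate (weights = respondent counts):
  (60/280)×30.1 + (160/280)×25.1 + (60/280)×67.7 = 35.3%
Post-stratified estimate weights by population shares:
  0.39×30.1 + 0.43×25.1 + 0.18×67.7 = 34.718%

34.7%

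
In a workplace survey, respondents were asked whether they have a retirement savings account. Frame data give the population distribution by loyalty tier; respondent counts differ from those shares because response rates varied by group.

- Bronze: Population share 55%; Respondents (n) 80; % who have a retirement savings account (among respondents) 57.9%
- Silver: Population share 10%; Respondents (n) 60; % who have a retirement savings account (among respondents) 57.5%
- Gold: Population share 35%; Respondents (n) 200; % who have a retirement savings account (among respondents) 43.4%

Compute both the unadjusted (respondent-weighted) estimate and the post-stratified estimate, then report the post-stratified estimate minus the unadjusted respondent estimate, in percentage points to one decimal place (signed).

Without adjustment, the pooled respondent share is:
  (80/340)×57.9 + (60/340)×57.5 + (200/340)×43.4 = 49.3%
Post-stratifying to population shares instead:
  0.55×57.9 + 0.1×57.5 + 0.35×43.4 = 52.785%
Difference = 52.785 − 49.3 = 3.485 pp.

+3.5 percentage points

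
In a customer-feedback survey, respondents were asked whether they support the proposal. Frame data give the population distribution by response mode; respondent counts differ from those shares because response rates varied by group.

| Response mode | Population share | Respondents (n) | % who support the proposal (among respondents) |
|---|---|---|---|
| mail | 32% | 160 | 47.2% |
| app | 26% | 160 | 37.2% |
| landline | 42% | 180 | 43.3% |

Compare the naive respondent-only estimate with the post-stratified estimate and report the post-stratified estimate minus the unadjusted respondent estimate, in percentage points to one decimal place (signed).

+0.4 percentage points

Without adjustment, the pooled respondent share is:
  (160/500)×47.2 + (160/500)×37.2 + (180/500)×43.3 = 42.596%
Post-stratifying to population shares instead:
  0.32×47.2 + 0.26×37.2 + 0.42×43.3 = 42.962%
Difference = 42.962 − 42.596 = 0.366 pp.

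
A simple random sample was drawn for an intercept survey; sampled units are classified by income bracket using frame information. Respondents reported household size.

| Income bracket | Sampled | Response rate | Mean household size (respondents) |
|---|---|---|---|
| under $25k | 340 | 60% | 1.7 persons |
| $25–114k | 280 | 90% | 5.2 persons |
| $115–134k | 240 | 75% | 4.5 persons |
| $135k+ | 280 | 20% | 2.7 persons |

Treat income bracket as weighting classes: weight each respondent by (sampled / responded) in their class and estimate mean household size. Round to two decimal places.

3.39

Each respondent's weight = sampled/responded in their class; summing within a class gives n_sampled, so:
  under $25k: 340 × 1.7 = 578
  $25–114k: 280 × 5.2 = 1456
  $115–134k: 240 × 4.5 = 1080
  $135k+: 280 × 2.7 = 756
Adjusted estimate = 3870 / 1,140 = 3.39474 → 3.39.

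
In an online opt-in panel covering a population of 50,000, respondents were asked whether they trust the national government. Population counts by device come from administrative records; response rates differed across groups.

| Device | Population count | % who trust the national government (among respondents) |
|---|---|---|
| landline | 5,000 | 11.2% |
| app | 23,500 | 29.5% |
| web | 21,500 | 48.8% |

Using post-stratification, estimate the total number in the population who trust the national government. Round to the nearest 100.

18,000

Estimated count per cell = population count × respondent percentage:
  landline: 5,000 × 11.2% = 560
  app: 23,500 × 29.5% = 6932.5
  web: 21,500 × 48.8% = 10,492
Estimated total = 17984.5 → 18,000.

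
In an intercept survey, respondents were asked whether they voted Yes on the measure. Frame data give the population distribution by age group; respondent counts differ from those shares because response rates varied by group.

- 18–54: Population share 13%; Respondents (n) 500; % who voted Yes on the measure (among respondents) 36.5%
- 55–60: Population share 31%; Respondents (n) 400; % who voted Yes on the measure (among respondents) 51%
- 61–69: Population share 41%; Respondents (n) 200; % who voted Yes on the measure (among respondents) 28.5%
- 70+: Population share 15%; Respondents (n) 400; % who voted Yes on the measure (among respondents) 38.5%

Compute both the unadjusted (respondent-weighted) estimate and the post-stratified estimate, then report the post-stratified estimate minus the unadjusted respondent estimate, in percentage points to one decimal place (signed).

-1.8 percentage points

Naive respondent-only estimate (weights = respondent counts):
  (500/1500)×36.5 + (400/1500)×51 + (200/1500)×28.5 + (400/1500)×38.5 = 39.8333%
Post-stratified estimate weights by population shares:
  0.13×36.5 + 0.31×51 + 0.41×28.5 + 0.15×38.5 = 38.015%
Difference = 38.015 − 39.8333 = -1.8183 pp.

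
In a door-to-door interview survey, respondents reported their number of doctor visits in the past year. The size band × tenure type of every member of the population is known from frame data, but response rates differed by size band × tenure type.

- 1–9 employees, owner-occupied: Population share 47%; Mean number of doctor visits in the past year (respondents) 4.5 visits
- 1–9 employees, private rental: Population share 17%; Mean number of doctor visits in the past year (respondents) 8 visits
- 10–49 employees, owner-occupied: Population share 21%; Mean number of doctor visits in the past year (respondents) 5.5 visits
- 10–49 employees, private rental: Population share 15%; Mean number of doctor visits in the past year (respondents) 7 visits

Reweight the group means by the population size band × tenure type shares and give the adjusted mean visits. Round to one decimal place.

5.7

Weight each group's respondent value by its population share:
  1–9 employees, owner-occupied: 0.47 × 4.5 = 2.115
  1–9 employees, private rental: 0.17 × 8 = 1.36
  10–49 employees, owner-occupied: 0.21 × 5.5 = 1.155
  10–49 employees, private rental: 0.15 × 7 = 1.05
Post-stratified estimate = 5.68 → 5.7.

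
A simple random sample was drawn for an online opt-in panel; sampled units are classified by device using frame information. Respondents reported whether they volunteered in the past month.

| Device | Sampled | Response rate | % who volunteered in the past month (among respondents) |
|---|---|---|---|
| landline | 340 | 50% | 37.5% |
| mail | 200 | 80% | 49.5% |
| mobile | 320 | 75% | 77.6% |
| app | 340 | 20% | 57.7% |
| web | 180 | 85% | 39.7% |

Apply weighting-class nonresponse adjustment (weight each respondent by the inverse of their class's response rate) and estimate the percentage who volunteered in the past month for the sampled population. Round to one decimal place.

53.8%

With weight = n_sampled/n_responded per class, the weighted class total is n_sampled:
  landline: 340 × 37.5 = 12,750
  mail: 200 × 49.5 = 9900
  mobile: 320 × 77.6 = 24,832
  app: 340 × 57.7 = 19,618
  web: 180 × 39.7 = 7146
Adjusted estimate = 74,246 / 1,380 = 53.8014 → 53.8%.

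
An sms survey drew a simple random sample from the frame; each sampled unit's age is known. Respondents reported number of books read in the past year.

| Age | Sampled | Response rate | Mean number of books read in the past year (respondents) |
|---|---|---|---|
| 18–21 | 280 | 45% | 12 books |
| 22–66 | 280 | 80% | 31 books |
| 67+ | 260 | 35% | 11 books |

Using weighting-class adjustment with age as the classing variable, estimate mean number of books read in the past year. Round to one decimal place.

18.2

Weighting each respondent by the inverse class response rate inflates each class back to its sampled size, so the class weight is n_sampled:
  18–21: 280 × 12 = 3360
  22–66: 280 × 31 = 8680
  67+: 260 × 11 = 2860
Adjusted estimate = 14,900 / 820 = 18.1707 → 18.2.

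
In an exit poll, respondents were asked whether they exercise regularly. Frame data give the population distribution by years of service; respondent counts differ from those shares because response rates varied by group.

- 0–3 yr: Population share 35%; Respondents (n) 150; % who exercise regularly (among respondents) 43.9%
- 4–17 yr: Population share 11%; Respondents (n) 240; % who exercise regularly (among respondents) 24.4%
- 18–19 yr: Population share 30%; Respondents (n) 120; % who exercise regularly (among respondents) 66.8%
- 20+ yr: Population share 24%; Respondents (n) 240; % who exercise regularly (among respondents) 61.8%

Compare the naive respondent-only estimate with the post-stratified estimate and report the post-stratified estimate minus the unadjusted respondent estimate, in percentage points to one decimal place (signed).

+5.9 percentage points

Naive respondent-only estimate (weights = respondent counts):
  (150/750)×43.9 + (240/750)×24.4 + (120/750)×66.8 + (240/750)×61.8 = 47.052%
Post-stratifying to population shares instead:
  0.35×43.9 + 0.11×24.4 + 0.3×66.8 + 0.24×61.8 = 52.921%
Difference = 52.921 − 47.052 = 5.869 pp.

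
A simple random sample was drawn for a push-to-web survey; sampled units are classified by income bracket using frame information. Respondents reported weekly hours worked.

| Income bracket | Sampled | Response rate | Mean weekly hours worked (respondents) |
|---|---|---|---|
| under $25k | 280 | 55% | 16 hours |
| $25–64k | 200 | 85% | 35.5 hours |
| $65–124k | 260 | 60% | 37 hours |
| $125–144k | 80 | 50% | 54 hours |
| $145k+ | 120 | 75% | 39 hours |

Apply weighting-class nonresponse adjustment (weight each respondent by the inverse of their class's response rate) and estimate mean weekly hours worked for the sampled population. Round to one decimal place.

Each respondent's weight = sampled/responded in their class; summing within a class gives n_sampled, so:
  under $25k: 280 × 16 = 4480
  $25–64k: 200 × 35.5 = 7100
  $65–124k: 260 × 37 = 9620
  $125–144k: 80 × 54 = 4320
  $145k+: 120 × 39 = 4680
Adjusted estimate = 30,200 / 940 = 32.1277 → 32.1.

32.1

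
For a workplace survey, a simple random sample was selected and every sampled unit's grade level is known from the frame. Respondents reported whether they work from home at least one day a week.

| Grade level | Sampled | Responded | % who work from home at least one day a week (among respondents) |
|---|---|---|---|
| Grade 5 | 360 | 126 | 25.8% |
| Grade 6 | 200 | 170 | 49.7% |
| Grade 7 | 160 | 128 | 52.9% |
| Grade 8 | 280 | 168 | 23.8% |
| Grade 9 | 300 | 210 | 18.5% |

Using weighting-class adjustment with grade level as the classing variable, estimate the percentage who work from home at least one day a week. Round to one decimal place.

30.7%

Response rates by class: Grade 5 126/360 = 35%, Grade 6 170/200 = 85%, Grade 7 128/160 = 80%, Grade 8 168/280 = 60%, Grade 9 210/300 = 70%.
Each respondent's weight = sampled/responded in their class; summing within a class gives n_sampled, so:
  Grade 5: 360 × 25.8 = 9288
  Grade 6: 200 × 49.7 = 9940
  Grade 7: 160 × 52.9 = 8464
  Grade 8: 280 × 23.8 = 6664
  Grade 9: 300 × 18.5 = 5550
Adjusted estimate = 39,906 / 1,300 = 30.6969 → 30.7%.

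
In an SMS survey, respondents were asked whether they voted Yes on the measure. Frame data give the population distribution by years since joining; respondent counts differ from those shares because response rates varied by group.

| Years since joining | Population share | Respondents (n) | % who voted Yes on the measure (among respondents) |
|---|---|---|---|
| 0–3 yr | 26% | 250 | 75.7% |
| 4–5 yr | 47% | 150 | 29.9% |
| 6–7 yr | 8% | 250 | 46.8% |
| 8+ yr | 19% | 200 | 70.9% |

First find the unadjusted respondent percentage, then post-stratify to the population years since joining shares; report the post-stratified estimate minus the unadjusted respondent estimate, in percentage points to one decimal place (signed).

Naive respondent-only estimate (weights = respondent counts):
  (250/850)×75.7 + (150/850)×29.9 + (250/850)×46.8 + (200/850)×70.9 = 57.9882%
Post-stratified estimate weights by population shares:
  0.26×75.7 + 0.47×29.9 + 0.08×46.8 + 0.19×70.9 = 50.95%
Difference = 50.95 − 57.9882 = -7.0382 pp.

-7.0 percentage points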